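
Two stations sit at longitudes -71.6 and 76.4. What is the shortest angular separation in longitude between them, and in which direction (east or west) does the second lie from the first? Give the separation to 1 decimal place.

Raw difference: 76.4 − -71.6 = 148.0°.
Normalise into (−180°, 180°]: 148.0° stays 148.0°.
Positive ⇒ the second point lies to the east; separation 148.0°.

148.0° east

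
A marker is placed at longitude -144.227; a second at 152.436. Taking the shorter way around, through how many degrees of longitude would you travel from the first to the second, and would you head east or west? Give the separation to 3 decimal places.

Raw difference: 152.436 − -144.227 = 296.663°.
Normalise into (−180°, 180°]: 296.663° − 360° = -63.337°.
Negative ⇒ the second point lies to the west; separation 63.337°.

63.337° west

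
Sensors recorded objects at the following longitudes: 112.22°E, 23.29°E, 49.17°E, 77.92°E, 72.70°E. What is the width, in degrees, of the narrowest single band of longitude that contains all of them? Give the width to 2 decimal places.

88.93°

Sort the longitudes: +23.29°, +49.17°, +72.70°, +77.92°, +112.22°.
Eastward gaps between consecutive values (wrapping around): 25.88°, 23.53°, 5.22°, 34.30°, 271.07°.
Largest gap = 271.07° ⇒ minimal covering band is its complement: 360° − 271.07° = 88.93°.
Band runs from +23.29° eastward to +112.22°.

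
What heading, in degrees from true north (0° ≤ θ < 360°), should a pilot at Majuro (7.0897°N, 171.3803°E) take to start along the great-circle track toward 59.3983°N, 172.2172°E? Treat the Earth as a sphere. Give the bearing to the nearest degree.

Δλ = 172.2172 − 171.3803 = 0.8369°.
θ = atan2( sin Δλ · cos φ₂ , cos φ₁ · sin φ₂ − sin φ₁ · cos φ₂ · cos Δλ )
  = atan2(0.00744, 0.79132) = 0.538° → normalised to [0°, 360°): 0.538°.

1°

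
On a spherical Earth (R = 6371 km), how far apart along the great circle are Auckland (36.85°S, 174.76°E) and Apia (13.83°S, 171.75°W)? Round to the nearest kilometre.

Δλ = -171.75 − 174.76 = -346.51°; wrapped into (−180°, 180°]: 13.49°.
Δφ = -13.83 − -36.85 = 23.02°.
a = sin²(Δφ/2) + cos φ₁ · cos φ₂ · sin²(Δλ/2) = 0.050534.
c = 2·atan2(√a, √(1−a)) = 0.45347 rad → d = 6371·c ≈ 2889.07 km.

2889 km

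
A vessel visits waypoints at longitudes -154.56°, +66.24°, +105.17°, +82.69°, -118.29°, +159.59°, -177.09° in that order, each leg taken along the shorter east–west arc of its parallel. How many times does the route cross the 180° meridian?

Leg 1: -154.56° → +66.24°, shortest Δλ = -139.2° (west) — crosses 180°.
Leg 2: +66.24° → +105.17°, shortest Δλ = 38.93° (east) — does not cross 180°.
Leg 3: +105.17° → +82.69°, shortest Δλ = -22.48° (west) — does not cross 180°.
Leg 4: +82.69° → -118.29°, shortest Δλ = 159.02° (east) — crosses 180°.
Leg 5: -118.29° → +159.59°, shortest Δλ = -82.12° (west) — crosses 180°.
Leg 6: +159.59° → -177.09°, shortest Δλ = 23.32° (east) — crosses 180°.
Total crossings: 4.

4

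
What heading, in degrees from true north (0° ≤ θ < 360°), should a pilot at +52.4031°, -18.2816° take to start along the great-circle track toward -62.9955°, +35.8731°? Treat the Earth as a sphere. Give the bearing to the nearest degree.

154°

Δλ = 35.8731 − -18.2816 = 54.1547°.
θ = atan2( sin Δλ · cos φ₂ , cos φ₁ · sin φ₂ − sin φ₁ · cos φ₂ · cos Δλ )
  = atan2(0.36806, -0.75426) = 153.989° → normalised to [0°, 360°): 153.989°.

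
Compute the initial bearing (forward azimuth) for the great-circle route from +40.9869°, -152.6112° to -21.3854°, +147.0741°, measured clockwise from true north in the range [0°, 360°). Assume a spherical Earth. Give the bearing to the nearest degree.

234°

Δλ = 147.0741 − -152.6112 = 299.6853°; wrapped into (−180°, 180°]: -60.3147°.
θ = atan2( sin Δλ · cos φ₂ , cos φ₁ · sin φ₂ − sin φ₁ · cos φ₂ · cos Δλ )
  = atan2(-0.80894, -0.57771) = -125.532° → normalised to [0°, 360°): 234.468°.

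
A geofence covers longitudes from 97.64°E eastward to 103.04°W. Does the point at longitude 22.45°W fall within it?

No

Band width going east from +97.64° to -103.04°: ((-103.04 − 97.64) mod 360) = 159.32°.
Offset of -22.45° east of the west edge: ((-22.45 − 97.64) mod 360) = 239.91°.
239.91° > 159.32° ⇒ outside.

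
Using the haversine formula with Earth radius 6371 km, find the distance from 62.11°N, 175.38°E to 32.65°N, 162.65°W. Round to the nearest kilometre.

3629 km

Δλ = -162.65 − 175.38 = -338.03°; wrapped into (−180°, 180°]: 21.97°.
Δφ = 32.65 − 62.11 = -29.46°.
a = sin²(Δφ/2) + cos φ₁ · cos φ₂ · sin²(Δλ/2) = 0.078951.
c = 2·atan2(√a, √(1−a)) = 0.56964 rad → d = 6371·c ≈ 3629.15 km.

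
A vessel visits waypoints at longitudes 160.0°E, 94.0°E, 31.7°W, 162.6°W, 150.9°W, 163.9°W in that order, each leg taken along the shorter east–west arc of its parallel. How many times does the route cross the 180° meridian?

Leg 1: +160.0° → +94.0°, shortest Δλ = -66.0° (west) — does not cross 180°.
Leg 2: +94.0° → -31.7°, shortest Δλ = -125.7° (west) — does not cross 180°.
Leg 3: -31.7° → -162.6°, shortest Δλ = -130.9° (west) — does not cross 180°.
Leg 4: -162.6° → -150.9°, shortest Δλ = 11.7° (east) — does not cross 180°.
Leg 5: -150.9° → -163.9°, shortest Δλ = -13.0° (west) — does not cross 180°.
Total crossings: 0.

0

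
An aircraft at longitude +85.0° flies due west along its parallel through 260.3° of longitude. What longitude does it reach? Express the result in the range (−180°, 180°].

Start at +85.0°; shift −260.3° → -175.3°.
-175.3° already lies in (−180°, 180°].

-175.3°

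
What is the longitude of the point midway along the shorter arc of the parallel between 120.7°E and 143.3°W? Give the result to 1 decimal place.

168.7°E

Signed shortest Δλ from +120.7° to -143.3° is +96.0°.
Midpoint longitude = +120.7° + (+96.0°)/2 = +120.7° + 48.0° = +168.7°.
(The naïve average (+120.7 + -143.3)/2 = -11.3° is on the wrong side of the globe.)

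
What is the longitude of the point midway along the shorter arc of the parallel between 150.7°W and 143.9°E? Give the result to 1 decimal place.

Signed shortest Δλ from -150.7° to +143.9° is -65.4°.
Midpoint longitude = -150.7° + (-65.4°)/2 = -150.7° − 32.7° = -183.4°.
Normalise into (−180°, 180°]: +176.6°.
(The naïve average (-150.7 + +143.9)/2 = -3.4° is on the wrong side of the globe.)

176.6°E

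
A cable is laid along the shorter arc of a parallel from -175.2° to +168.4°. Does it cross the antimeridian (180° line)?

Naïve |168.4 − -175.2| = 343.6° > 180°, so the shorter arc goes the other way round — across 180°.
Signed shortest Δλ = ((168.4 − -175.2 + 180) mod 360) − 180 = -16.4°.
Going west by 16.4° from -175.2° passes through 180° before reaching +168.4°.

Yes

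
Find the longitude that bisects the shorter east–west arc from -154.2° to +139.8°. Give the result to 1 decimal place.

+172.8°

Signed shortest Δλ from -154.2° to +139.8° is -66.0°.
Midpoint longitude = -154.2° + (-66.0°)/2 = -154.2° − 33.0° = -187.2°.
Normalise into (−180°, 180°]: +172.8°.
(The naïve average (-154.2 + +139.8)/2 = -7.2° is on the wrong side of the globe.)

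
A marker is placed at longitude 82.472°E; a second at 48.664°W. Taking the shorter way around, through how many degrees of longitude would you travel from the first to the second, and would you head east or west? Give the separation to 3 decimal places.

Raw difference: -48.664 − 82.472 = -131.136°.
Normalise into (−180°, 180°]: -131.136° stays -131.136°.
Negative ⇒ the second point lies to the west; separation 131.136°.

131.136° west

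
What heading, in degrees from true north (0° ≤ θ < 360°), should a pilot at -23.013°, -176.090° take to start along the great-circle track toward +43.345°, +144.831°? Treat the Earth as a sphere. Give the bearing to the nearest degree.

332°

Δλ = 144.831 − -176.090 = 320.921°; wrapped into (−180°, 180°]: -39.079°.
θ = atan2( sin Δλ · cos φ₂ , cos φ₁ · sin φ₂ − sin φ₁ · cos φ₂ · cos Δλ )
  = atan2(-0.45844, 0.85246) = -28.271° → normalised to [0°, 360°): 331.729°.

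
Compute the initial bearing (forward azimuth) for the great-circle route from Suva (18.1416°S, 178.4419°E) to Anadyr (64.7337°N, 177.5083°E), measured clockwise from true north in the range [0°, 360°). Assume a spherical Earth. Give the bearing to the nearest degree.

0°

Δλ = 177.5083 − 178.4419 = -0.9336°.
θ = atan2( sin Δλ · cos φ₂ , cos φ₁ · sin φ₂ − sin φ₁ · cos φ₂ · cos Δλ )
  = atan2(-0.00695, 0.99226) = -0.402° → normalised to [0°, 360°): 359.598°.
To the nearest degree that is 360°, which in [0°, 360°) is written 0°.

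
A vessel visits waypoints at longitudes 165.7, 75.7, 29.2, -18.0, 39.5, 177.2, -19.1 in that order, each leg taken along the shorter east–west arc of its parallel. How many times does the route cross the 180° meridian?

Leg 1: +165.7° → +75.7°, shortest Δλ = -90.0° (west) — does not cross 180°.
Leg 2: +75.7° → +29.2°, shortest Δλ = -46.5° (west) — does not cross 180°.
Leg 3: +29.2° → -18.0°, shortest Δλ = -47.2° (west) — does not cross 180°.
Leg 4: -18.0° → +39.5°, shortest Δλ = 57.5° (east) — does not cross 180°.
Leg 5: +39.5° → +177.2°, shortest Δλ = 137.7° (east) — does not cross 180°.
Leg 6: +177.2° → -19.1°, shortest Δλ = 163.7° (east) — crosses 180°.
Total crossings: 1.

1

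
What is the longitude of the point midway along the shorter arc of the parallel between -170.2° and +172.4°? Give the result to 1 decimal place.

Signed shortest Δλ from -170.2° to +172.4° is -17.4°.
Midpoint longitude = -170.2° + (-17.4°)/2 = -170.2° − 8.7° = -178.9°.
(The naïve average (-170.2 + +172.4)/2 = 1.1° is on the wrong side of the globe.)

-178.9°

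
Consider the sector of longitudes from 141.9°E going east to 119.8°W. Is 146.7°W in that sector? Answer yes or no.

Yes

Band width going east from +141.9° to -119.8°: ((-119.8 − 141.9) mod 360) = 98.3°.
Offset of -146.7° east of the west edge: ((-146.7 − 141.9) mod 360) = 71.4°.
71.4° ≤ 98.3° ⇒ inside.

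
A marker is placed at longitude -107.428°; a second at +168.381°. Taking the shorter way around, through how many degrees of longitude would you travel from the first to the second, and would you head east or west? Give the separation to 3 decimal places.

Raw difference: 168.381 − -107.428 = 275.809°.
Normalise into (−180°, 180°]: 275.809° − 360° = -84.191°.
Negative ⇒ the second point lies to the west; separation 84.191°.

84.191° west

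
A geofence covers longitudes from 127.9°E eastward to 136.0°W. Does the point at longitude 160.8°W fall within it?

Yes

Band width going east from +127.9° to -136.0°: ((-136.0 − 127.9) mod 360) = 96.1°.
Offset of -160.8° east of the west edge: ((-160.8 − 127.9) mod 360) = 71.3°.
71.3° ≤ 96.1° ⇒ inside.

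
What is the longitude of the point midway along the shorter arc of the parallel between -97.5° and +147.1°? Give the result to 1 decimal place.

-155.2°

Signed shortest Δλ from -97.5° to +147.1° is -115.4°.
Midpoint longitude = -97.5° + (-115.4°)/2 = -97.5° − 57.7° = -155.2°.
(The naïve average (-97.5 + +147.1)/2 = 24.8° is on the wrong side of the globe.)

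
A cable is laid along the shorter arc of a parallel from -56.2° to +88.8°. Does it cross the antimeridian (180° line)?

Signed shortest Δλ = ((88.8 − -56.2 + 180) mod 360) − 180 = 145.0°.
Going east by 145.0° from -56.2° reaches +88.8° without touching 180°.

No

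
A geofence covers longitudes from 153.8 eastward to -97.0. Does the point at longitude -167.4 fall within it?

Yes

Band width going east from +153.8° to -97.0°: ((-97.0 − 153.8) mod 360) = 109.2°.
Offset of -167.4° east of the west edge: ((-167.4 − 153.8) mod 360) = 38.8°.
38.8° ≤ 109.2° ⇒ inside.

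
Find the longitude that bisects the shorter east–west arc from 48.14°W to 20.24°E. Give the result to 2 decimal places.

Signed shortest Δλ from -48.14° to +20.24° is +68.38°.
Midpoint longitude = -48.14° + (+68.38°)/2 = -48.14° + 34.19° = -13.95°.

13.95°W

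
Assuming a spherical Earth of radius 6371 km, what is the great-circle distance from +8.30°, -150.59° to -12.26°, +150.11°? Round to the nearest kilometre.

Δλ = 150.11 − -150.59 = 300.70°; wrapped into (−180°, 180°]: -59.30°.
Δφ = -12.26 − 8.30 = -20.56°.
a = sin²(Δφ/2) + cos φ₁ · cos φ₂ · sin²(Δλ/2) = 0.268490.
c = 2·atan2(√a, √(1−a)) = 1.08940 rad → d = 6371·c ≈ 6940.55 km.

6941 km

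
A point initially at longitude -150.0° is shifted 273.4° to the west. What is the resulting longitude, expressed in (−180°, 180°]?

-63.4°

Start at -150.0°; shift −273.4° → -423.4°.
-423.4° lies outside (−180°, 180°]; add 360° → -63.4°.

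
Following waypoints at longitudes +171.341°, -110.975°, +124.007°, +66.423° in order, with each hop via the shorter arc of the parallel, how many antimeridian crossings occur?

2

Leg 1: +171.341° → -110.975°, shortest Δλ = 77.684° (east) — crosses 180°.
Leg 2: -110.975° → +124.007°, shortest Δλ = -125.018° (west) — crosses 180°.
Leg 3: +124.007° → +66.423°, shortest Δλ = -57.584° (west) — does not cross 180°.
Total crossings: 2.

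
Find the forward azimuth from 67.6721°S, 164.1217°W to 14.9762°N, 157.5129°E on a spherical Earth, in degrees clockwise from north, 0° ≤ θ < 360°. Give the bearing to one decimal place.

323.1°

Δλ = 157.5129 − -164.1217 = 321.6346°; wrapped into (−180°, 180°]: -38.3654°.
θ = atan2( sin Δλ · cos φ₂ , cos φ₁ · sin φ₂ − sin φ₁ · cos φ₂ · cos Δλ )
  = atan2(-0.59959, 0.79882) = -36.892° → normalised to [0°, 360°): 323.108°.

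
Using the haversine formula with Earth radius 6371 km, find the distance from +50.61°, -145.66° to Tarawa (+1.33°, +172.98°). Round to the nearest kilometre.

6715 km

Δλ = 172.98 − -145.66 = 318.64°; wrapped into (−180°, 180°]: -41.36°.
Δφ = 1.33 − 50.61 = -49.28°.
a = sin²(Δφ/2) + cos φ₁ · cos φ₂ · sin²(Δλ/2) = 0.252940.
c = 2·atan2(√a, √(1−a)) = 1.05397 rad → d = 6371·c ≈ 6714.87 km.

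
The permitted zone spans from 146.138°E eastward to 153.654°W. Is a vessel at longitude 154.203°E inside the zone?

Band width going east from +146.138° to -153.654°: ((-153.654 − 146.138) mod 360) = 60.208°.
Offset of +154.203° east of the west edge: ((154.203 − 146.138) mod 360) = 8.065°.
8.065° ≤ 60.208° ⇒ inside.

Yes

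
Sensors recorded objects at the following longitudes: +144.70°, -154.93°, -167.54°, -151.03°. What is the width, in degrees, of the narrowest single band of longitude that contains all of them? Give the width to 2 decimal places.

Sort the longitudes: -167.54°, -154.93°, -151.03°, +144.70°.
Eastward gaps between consecutive values (wrapping around): 12.61°, 3.90°, 295.73°, 47.76°.
Largest gap = 295.73° ⇒ minimal covering band is its complement: 360° − 295.73° = 64.27°.
Band runs from +144.70° eastward to -151.03°, crossing the antimeridian.

64.27°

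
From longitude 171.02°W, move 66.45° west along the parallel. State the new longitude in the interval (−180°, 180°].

Start at -171.02°; shift −66.45° → -237.47°.
-237.47° lies outside (−180°, 180°]; add 360° → +122.53°.

122.53°E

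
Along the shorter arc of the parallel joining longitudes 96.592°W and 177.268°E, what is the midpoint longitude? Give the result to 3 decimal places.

139.662°W

Signed shortest Δλ from -96.592° to +177.268° is -86.140°.
Midpoint longitude = -96.592° + (-86.140°)/2 = -96.592° − 43.070° = -139.662°.
(The naïve average (-96.592 + +177.268)/2 = 40.338° is on the wrong side of the globe.)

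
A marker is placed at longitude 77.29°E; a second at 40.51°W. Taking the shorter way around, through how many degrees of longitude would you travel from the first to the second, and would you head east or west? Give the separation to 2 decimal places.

Raw difference: -40.51 − 77.29 = -117.8°.
Normalise into (−180°, 180°]: -117.8° stays -117.8°.
Negative ⇒ the second point lies to the west; separation 117.80°.

117.80° west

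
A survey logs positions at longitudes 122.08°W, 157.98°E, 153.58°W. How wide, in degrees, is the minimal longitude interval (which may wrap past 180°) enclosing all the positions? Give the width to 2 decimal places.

Sort the longitudes: -153.58°, -122.08°, +157.98°.
Eastward gaps between consecutive values (wrapping around): 31.50°, 280.06°, 48.44°.
Largest gap = 280.06° ⇒ minimal covering band is its complement: 360° − 280.06° = 79.94°.
Band runs from +157.98° eastward to -122.08°, crossing the antimeridian.

79.94°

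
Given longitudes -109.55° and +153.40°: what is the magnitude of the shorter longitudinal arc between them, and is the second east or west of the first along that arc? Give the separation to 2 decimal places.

Raw difference: 153.40 − -109.55 = 262.95°.
Normalise into (−180°, 180°]: 262.95° − 360° = -97.05°.
Negative ⇒ the second point lies to the west; separation 97.05°.

97.05° west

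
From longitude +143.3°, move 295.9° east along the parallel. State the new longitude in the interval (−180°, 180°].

Start at +143.3°; shift +295.9° → +439.2°.
+439.2° lies outside (−180°, 180°]; subtract 360° → +79.2°.

+79.2°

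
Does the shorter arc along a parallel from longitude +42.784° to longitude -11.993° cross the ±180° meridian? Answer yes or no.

No

Signed shortest Δλ = ((-11.993 − 42.784 + 180) mod 360) − 180 = -54.777°.
Going west by 54.777° from +42.784° reaches -11.993° without touching 180°.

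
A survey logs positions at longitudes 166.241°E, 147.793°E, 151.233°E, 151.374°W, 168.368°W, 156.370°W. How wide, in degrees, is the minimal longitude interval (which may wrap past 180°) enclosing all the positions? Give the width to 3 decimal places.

60.833°

Sort the longitudes: -168.368°, -156.370°, -151.374°, +147.793°, +151.233°, +166.241°.
Eastward gaps between consecutive values (wrapping around): 11.998°, 4.996°, 299.167°, 3.440°, 15.008°, 25.391°.
Largest gap = 299.167° ⇒ minimal covering band is its complement: 360° − 299.167° = 60.833°.
Band runs from +147.793° eastward to -151.374°, crossing the antimeridian.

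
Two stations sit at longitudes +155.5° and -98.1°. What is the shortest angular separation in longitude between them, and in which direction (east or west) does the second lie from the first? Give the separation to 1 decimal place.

Raw difference: -98.1 − 155.5 = -253.6°.
Normalise into (−180°, 180°]: -253.6° + 360° = 106.4°.
Positive ⇒ the second point lies to the east; separation 106.4°.

106.4° east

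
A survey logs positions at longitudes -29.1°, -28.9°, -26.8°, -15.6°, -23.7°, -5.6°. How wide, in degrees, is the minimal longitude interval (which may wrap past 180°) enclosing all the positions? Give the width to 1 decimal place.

Sort the longitudes: -29.1°, -28.9°, -26.8°, -23.7°, -15.6°, -5.6°.
Eastward gaps between consecutive values (wrapping around): 0.2°, 2.1°, 3.1°, 8.1°, 10.0°, 336.5°.
Largest gap = 336.5° ⇒ minimal covering band is its complement: 360° − 336.5° = 23.5°.
Band runs from -29.1° eastward to -5.6°.

23.5°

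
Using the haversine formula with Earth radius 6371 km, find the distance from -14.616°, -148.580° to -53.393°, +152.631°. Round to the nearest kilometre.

6660 km

Δλ = 152.631 − -148.580 = 301.211°; wrapped into (−180°, 180°]: -58.789°.
Δφ = -53.393 − -14.616 = -38.777°.
a = sin²(Δφ/2) + cos φ₁ · cos φ₂ · sin²(Δλ/2) = 0.249213.
c = 2·atan2(√a, √(1−a)) = 1.04538 rad → d = 6371·c ≈ 6660.11 km.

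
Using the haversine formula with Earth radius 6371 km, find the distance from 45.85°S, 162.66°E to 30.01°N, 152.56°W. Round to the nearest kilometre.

Δλ = -152.56 − 162.66 = -315.22°; wrapped into (−180°, 180°]: 44.78°.
Δφ = 30.01 − -45.85 = 75.86°.
a = sin²(Δφ/2) + cos φ₁ · cos φ₂ · sin²(Δλ/2) = 0.465367.
c = 2·atan2(√a, √(1−a)) = 1.50148 rad → d = 6371·c ≈ 9565.90 km.

9566 km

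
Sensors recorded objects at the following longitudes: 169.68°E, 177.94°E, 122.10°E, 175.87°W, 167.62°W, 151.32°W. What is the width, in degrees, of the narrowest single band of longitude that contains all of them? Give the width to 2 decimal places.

86.58°

Sort the longitudes: -175.87°, -167.62°, -151.32°, +122.10°, +169.68°, +177.94°.
Eastward gaps between consecutive values (wrapping around): 8.25°, 16.30°, 273.42°, 47.58°, 8.26°, 6.19°.
Largest gap = 273.42° ⇒ minimal covering band is its complement: 360° − 273.42° = 86.58°.
Band runs from +122.10° eastward to -151.32°, crossing the antimeridian.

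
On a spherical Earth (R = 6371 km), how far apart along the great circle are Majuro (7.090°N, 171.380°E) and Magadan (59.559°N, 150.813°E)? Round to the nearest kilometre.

6088 km

Δλ = 150.813 − 171.380 = -20.567°.
Δφ = 59.559 − 7.090 = 52.469°.
a = sin²(Δφ/2) + cos φ₁ · cos φ₂ · sin²(Δλ/2) = 0.211428.
c = 2·atan2(√a, √(1−a)) = 0.95557 rad → d = 6371·c ≈ 6087.93 km.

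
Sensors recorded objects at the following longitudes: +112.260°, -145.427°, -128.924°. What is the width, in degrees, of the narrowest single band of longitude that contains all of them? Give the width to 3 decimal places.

Sort the longitudes: -145.427°, -128.924°, +112.260°.
Eastward gaps between consecutive values (wrapping around): 16.503°, 241.184°, 102.313°.
Largest gap = 241.184° ⇒ minimal covering band is its complement: 360° − 241.184° = 118.816°.
Band runs from +112.260° eastward to -128.924°, crossing the antimeridian.

118.816°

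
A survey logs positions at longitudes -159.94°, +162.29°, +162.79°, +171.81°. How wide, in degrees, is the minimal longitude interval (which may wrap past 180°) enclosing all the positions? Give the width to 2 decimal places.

Sort the longitudes: -159.94°, +162.29°, +162.79°, +171.81°.
Eastward gaps between consecutive values (wrapping around): 322.23°, 0.50°, 9.02°, 28.25°.
Largest gap = 322.23° ⇒ minimal covering band is its complement: 360° − 322.23° = 37.77°.
Band runs from +162.29° eastward to -159.94°, crossing the antimeridian.

37.77°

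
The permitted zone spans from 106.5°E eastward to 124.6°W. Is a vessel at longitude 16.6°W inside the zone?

Band width going east from +106.5° to -124.6°: ((-124.6 − 106.5) mod 360) = 128.9°.
Offset of -16.6° east of the west edge: ((-16.6 − 106.5) mod 360) = 236.9°.
236.9° > 128.9° ⇒ outside.

No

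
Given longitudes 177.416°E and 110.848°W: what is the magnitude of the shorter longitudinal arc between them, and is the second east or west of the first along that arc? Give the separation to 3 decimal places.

71.736° east

Raw difference: -110.848 − 177.416 = -288.264°.
Normalise into (−180°, 180°]: -288.264° + 360° = 71.736°.
Positive ⇒ the second point lies to the east; separation 71.736°.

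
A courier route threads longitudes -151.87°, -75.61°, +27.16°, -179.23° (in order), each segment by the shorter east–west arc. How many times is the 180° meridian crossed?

1

Leg 1: -151.87° → -75.61°, shortest Δλ = 76.26° (east) — does not cross 180°.
Leg 2: -75.61° → +27.16°, shortest Δλ = 102.77° (east) — does not cross 180°.
Leg 3: +27.16° → -179.23°, shortest Δλ = 153.61° (east) — crosses 180°.
Total crossings: 1.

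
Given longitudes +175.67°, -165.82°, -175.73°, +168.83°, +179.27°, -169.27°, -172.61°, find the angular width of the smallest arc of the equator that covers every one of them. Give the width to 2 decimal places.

25.35°

Sort the longitudes: -175.73°, -172.61°, -169.27°, -165.82°, +168.83°, +175.67°, +179.27°.
Eastward gaps between consecutive values (wrapping around): 3.12°, 3.34°, 3.45°, 334.65°, 6.84°, 3.60°, 5.00°.
Largest gap = 334.65° ⇒ minimal covering band is its complement: 360° − 334.65° = 25.35°.
Band runs from +168.83° eastward to -165.82°, crossing the antimeridian.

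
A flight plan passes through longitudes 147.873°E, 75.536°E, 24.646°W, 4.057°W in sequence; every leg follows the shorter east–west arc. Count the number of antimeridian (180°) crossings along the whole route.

0

Leg 1: +147.873° → +75.536°, shortest Δλ = -72.337° (west) — does not cross 180°.
Leg 2: +75.536° → -24.646°, shortest Δλ = -100.182° (west) — does not cross 180°.
Leg 3: -24.646° → -4.057°, shortest Δλ = 20.589° (east) — does not cross 180°.
Total crossings: 0.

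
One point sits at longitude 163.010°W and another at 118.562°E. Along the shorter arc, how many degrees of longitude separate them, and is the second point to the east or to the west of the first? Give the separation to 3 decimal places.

78.428° west

Raw difference: 118.562 − -163.010 = 281.572°.
Normalise into (−180°, 180°]: 281.572° − 360° = -78.428°.
Negative ⇒ the second point lies to the west; separation 78.428°.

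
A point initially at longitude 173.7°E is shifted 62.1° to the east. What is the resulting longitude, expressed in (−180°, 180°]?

124.2°W

Start at +173.7°; shift +62.1° → +235.8°.
+235.8° lies outside (−180°, 180°]; subtract 360° → -124.2°.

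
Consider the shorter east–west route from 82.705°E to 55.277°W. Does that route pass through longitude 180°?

No

Signed shortest Δλ = ((-55.277 − 82.705 + 180) mod 360) − 180 = -137.982°.
Going west by 137.982° from +82.705° reaches -55.277° without touching 180°.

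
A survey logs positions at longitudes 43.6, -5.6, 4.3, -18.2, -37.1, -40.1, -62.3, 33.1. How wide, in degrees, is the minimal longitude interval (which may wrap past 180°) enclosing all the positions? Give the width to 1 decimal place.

Sort the longitudes: -62.3°, -40.1°, -37.1°, -18.2°, -5.6°, +4.3°, +33.1°, +43.6°.
Eastward gaps between consecutive values (wrapping around): 22.2°, 3.0°, 18.9°, 12.6°, 9.9°, 28.8°, 10.5°, 254.1°.
Largest gap = 254.1° ⇒ minimal covering band is its complement: 360° − 254.1° = 105.9°.
Band runs from -62.3° eastward to +43.6°.

105.9°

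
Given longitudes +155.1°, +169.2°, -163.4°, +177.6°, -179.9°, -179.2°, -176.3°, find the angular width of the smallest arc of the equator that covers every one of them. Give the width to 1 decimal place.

Sort the longitudes: -179.9°, -179.2°, -176.3°, -163.4°, +155.1°, +169.2°, +177.6°.
Eastward gaps between consecutive values (wrapping around): 0.7°, 2.9°, 12.9°, 318.5°, 14.1°, 8.4°, 2.5°.
Largest gap = 318.5° ⇒ minimal covering band is its complement: 360° − 318.5° = 41.5°.
Band runs from +155.1° eastward to -163.4°, crossing the antimeridian.

41.5°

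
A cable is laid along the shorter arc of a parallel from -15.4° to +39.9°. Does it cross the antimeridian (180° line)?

No

Signed shortest Δλ = ((39.9 − -15.4 + 180) mod 360) − 180 = 55.3°.
Going east by 55.3° from -15.4° reaches +39.9° without touching 180°.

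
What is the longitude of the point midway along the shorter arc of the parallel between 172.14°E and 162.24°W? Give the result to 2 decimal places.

Signed shortest Δλ from +172.14° to -162.24° is +25.62°.
Midpoint longitude = +172.14° + (+25.62°)/2 = +172.14° + 12.81° = +184.95°.
Normalise into (−180°, 180°]: -175.05°.
(The naïve average (+172.14 + -162.24)/2 = 4.95° is on the wrong side of the globe.)

175.05°W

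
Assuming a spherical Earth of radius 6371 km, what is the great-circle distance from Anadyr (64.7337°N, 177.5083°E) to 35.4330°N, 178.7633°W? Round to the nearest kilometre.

Δλ = -178.7633 − 177.5083 = -356.2716°; wrapped into (−180°, 180°]: 3.7284°.
Δφ = 35.4330 − 64.7337 = -29.3007°.
a = sin²(Δφ/2) + cos φ₁ · cos φ₂ · sin²(Δλ/2) = 0.064336.
c = 2·atan2(√a, √(1−a)) = 0.51290 rad → d = 6371·c ≈ 3267.66 km.

3268 km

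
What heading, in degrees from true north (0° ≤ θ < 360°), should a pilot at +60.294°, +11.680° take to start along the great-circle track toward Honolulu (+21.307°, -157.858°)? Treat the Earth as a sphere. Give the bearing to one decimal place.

350.2°

Δλ = -157.858 − 11.680 = -169.538°.
θ = atan2( sin Δλ · cos φ₂ , cos φ₁ · sin φ₂ − sin φ₁ · cos φ₂ · cos Δλ )
  = atan2(-0.16917, 0.97582) = -9.835° → normalised to [0°, 360°): 350.165°.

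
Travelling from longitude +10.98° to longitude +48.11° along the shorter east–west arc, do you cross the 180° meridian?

No

Signed shortest Δλ = ((48.11 − 10.98 + 180) mod 360) − 180 = 37.13°.
Going east by 37.13° from +10.98° reaches +48.11° without touching 180°.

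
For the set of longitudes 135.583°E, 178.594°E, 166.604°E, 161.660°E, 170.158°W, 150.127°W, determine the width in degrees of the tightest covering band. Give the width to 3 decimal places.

74.290°

Sort the longitudes: -170.158°, -150.127°, +135.583°, +161.660°, +166.604°, +178.594°.
Eastward gaps between consecutive values (wrapping around): 20.031°, 285.710°, 26.077°, 4.944°, 11.990°, 11.248°.
Largest gap = 285.710° ⇒ minimal covering band is its complement: 360° − 285.710° = 74.290°.
Band runs from +135.583° eastward to -150.127°, crossing the antimeridian.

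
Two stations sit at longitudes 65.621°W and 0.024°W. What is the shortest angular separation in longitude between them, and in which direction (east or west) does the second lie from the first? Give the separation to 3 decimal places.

65.597° east

Raw difference: -0.024 − -65.621 = 65.597°.
Normalise into (−180°, 180°]: 65.597° stays 65.597°.
Positive ⇒ the second point lies to the east; separation 65.597°.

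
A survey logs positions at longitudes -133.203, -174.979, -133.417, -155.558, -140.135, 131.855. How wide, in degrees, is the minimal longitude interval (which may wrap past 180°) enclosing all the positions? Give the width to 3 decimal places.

Sort the longitudes: -174.979°, -155.558°, -140.135°, -133.417°, -133.203°, +131.855°.
Eastward gaps between consecutive values (wrapping around): 19.421°, 15.423°, 6.718°, 0.214°, 265.058°, 53.166°.
Largest gap = 265.058° ⇒ minimal covering band is its complement: 360° − 265.058° = 94.942°.
Band runs from +131.855° eastward to -133.203°, crossing the antimeridian.

94.942°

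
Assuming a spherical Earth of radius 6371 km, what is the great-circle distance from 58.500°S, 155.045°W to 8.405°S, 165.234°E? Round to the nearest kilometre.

6507 km

Δλ = 165.234 − -155.045 = 320.279°; wrapped into (−180°, 180°]: -39.721°.
Δφ = -8.405 − -58.500 = 50.095°.
a = sin²(Δφ/2) + cos φ₁ · cos φ₂ · sin²(Δλ/2) = 0.238899.
c = 2·atan2(√a, √(1−a)) = 1.02137 rad → d = 6371·c ≈ 6507.12 km.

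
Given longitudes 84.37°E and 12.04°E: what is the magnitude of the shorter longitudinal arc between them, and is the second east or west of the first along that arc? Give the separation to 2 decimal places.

72.33° west

Raw difference: 12.04 − 84.37 = -72.33°.
Normalise into (−180°, 180°]: -72.33° stays -72.33°.
Negative ⇒ the second point lies to the west; separation 72.33°.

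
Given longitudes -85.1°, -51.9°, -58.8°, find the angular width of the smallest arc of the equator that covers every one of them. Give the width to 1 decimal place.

Sort the longitudes: -85.1°, -58.8°, -51.9°.
Eastward gaps between consecutive values (wrapping around): 26.3°, 6.9°, 326.8°.
Largest gap = 326.8° ⇒ minimal covering band is its complement: 360° − 326.8° = 33.2°.
Band runs from -85.1° eastward to -51.9°.

33.2°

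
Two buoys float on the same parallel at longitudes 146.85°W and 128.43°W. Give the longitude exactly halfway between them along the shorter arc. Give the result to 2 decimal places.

Signed shortest Δλ from -146.85° to -128.43° is +18.42°.
Midpoint longitude = -146.85° + (+18.42°)/2 = -146.85° + 9.21° = -137.64°.

137.64°W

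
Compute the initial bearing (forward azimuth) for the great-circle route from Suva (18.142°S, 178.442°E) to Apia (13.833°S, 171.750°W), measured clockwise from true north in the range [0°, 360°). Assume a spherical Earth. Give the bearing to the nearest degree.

Δλ = -171.750 − 178.442 = -350.192°; wrapped into (−180°, 180°]: 9.808°.
θ = atan2( sin Δλ · cos φ₂ , cos φ₁ · sin φ₂ − sin φ₁ · cos φ₂ · cos Δλ )
  = atan2(0.16541, 0.07072) = 66.852° → normalised to [0°, 360°): 66.852°.

67°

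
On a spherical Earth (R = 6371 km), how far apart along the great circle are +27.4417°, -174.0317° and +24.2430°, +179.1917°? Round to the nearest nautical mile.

Δλ = 179.1917 − -174.0317 = 353.2234°; wrapped into (−180°, 180°]: -6.7766°.
Δφ = 24.2430 − 27.4417 = -3.1987°.
a = sin²(Δφ/2) + cos φ₁ · cos φ₂ · sin²(Δλ/2) = 0.003606.
c = 2·atan2(√a, √(1−a)) = 0.12017 rad → d = 6371·c ≈ 765.58 km ≈ 413.38 nmi.

413 nmi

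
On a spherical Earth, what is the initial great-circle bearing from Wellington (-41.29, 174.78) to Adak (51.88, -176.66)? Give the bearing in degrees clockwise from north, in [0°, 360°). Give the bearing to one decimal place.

5.3°

Δλ = -176.66 − 174.78 = -351.44°; wrapped into (−180°, 180°]: 8.56°.
θ = atan2( sin Δλ · cos φ₂ , cos φ₁ · sin φ₂ − sin φ₁ · cos φ₂ · cos Δλ )
  = atan2(0.09188, 0.99393) = 5.282° → normalised to [0°, 360°): 5.282°.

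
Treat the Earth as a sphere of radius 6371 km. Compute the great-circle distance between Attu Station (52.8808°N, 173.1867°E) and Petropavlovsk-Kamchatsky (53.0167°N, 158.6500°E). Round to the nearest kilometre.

Δλ = 158.6500 − 173.1867 = -14.5367°.
Δφ = 53.0167 − 52.8808 = 0.1359°.
a = sin²(Δφ/2) + cos φ₁ · cos φ₂ · sin²(Δλ/2) = 0.005812.
c = 2·atan2(√a, √(1−a)) = 0.15263 rad → d = 6371·c ≈ 972.38 km.

972 km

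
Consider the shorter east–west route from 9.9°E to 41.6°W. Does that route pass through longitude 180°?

No

Signed shortest Δλ = ((-41.6 − 9.9 + 180) mod 360) − 180 = -51.5°.
Going west by 51.5° from +9.9° reaches -41.6° without touching 180°.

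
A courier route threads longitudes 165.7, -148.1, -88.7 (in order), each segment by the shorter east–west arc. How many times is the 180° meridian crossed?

1

Leg 1: +165.7° → -148.1°, shortest Δλ = 46.2° (east) — crosses 180°.
Leg 2: -148.1° → -88.7°, shortest Δλ = 59.4° (east) — does not cross 180°.
Total crossings: 1.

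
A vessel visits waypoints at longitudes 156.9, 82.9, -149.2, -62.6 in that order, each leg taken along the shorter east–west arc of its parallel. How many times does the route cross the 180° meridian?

Leg 1: +156.9° → +82.9°, shortest Δλ = -74.0° (west) — does not cross 180°.
Leg 2: +82.9° → -149.2°, shortest Δλ = 127.9° (east) — crosses 180°.
Leg 3: -149.2° → -62.6°, shortest Δλ = 86.6° (east) — does not cross 180°.
Total crossings: 1.

1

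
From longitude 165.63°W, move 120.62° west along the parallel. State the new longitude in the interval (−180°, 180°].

Start at -165.63°; shift −120.62° → -286.25°.
-286.25° lies outside (−180°, 180°]; add 360° → +73.75°.

73.75°E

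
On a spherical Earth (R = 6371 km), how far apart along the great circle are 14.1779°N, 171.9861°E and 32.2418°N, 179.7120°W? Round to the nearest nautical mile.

1176 nmi

Δλ = -179.7120 − 171.9861 = -351.6981°; wrapped into (−180°, 180°]: 8.3019°.
Δφ = 32.2418 − 14.1779 = 18.0639°.
a = sin²(Δφ/2) + cos φ₁ · cos φ₂ · sin²(Δλ/2) = 0.028941.
c = 2·atan2(√a, √(1−a)) = 0.34190 rad → d = 6371·c ≈ 2178.27 km ≈ 1176.17 nmi.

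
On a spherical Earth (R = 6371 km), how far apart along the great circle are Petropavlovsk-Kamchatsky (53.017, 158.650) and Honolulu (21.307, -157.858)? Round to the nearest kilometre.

Δλ = -157.858 − 158.650 = -316.508°; wrapped into (−180°, 180°]: 43.492°.
Δφ = 21.307 − 53.017 = -31.710°.
a = sin²(Δφ/2) + cos φ₁ · cos φ₂ · sin²(Δλ/2) = 0.151571.
c = 2·atan2(√a, √(1−a)) = 0.79979 rad → d = 6371·c ≈ 5095.46 km.

5095 km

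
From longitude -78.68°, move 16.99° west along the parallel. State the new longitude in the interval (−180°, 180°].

Start at -78.68°; shift −16.99° → -95.67°.
-95.67° already lies in (−180°, 180°].

-95.67°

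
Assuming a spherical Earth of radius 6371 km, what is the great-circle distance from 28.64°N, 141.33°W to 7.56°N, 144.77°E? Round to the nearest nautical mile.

Δλ = 144.77 − -141.33 = 286.10°; wrapped into (−180°, 180°]: -73.90°.
Δφ = 7.56 − 28.64 = -21.08°.
a = sin²(Δφ/2) + cos φ₁ · cos φ₂ · sin²(Δλ/2) = 0.347836.
c = 2·atan2(√a, √(1−a)) = 1.26156 rad → d = 6371·c ≈ 8037.42 km ≈ 4339.86 nmi.

4340 nmi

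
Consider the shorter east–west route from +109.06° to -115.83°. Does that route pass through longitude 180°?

Naïve |-115.83 − 109.06| = 224.89° > 180°, so the shorter arc goes the other way round — across 180°.
Signed shortest Δλ = ((-115.83 − 109.06 + 180) mod 360) − 180 = 135.11°.
Going east by 135.11° from +109.06° passes through 180° before reaching -115.83°.

Yes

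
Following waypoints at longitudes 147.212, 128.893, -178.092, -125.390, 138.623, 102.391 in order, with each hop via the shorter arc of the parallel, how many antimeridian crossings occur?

2

Leg 1: +147.212° → +128.893°, shortest Δλ = -18.319° (west) — does not cross 180°.
Leg 2: +128.893° → -178.092°, shortest Δλ = 53.015° (east) — crosses 180°.
Leg 3: -178.092° → -125.390°, shortest Δλ = 52.702° (east) — does not cross 180°.
Leg 4: -125.390° → +138.623°, shortest Δλ = -95.987° (west) — crosses 180°.
Leg 5: +138.623° → +102.391°, shortest Δλ = -36.232° (west) — does not cross 180°.
Total crossings: 2.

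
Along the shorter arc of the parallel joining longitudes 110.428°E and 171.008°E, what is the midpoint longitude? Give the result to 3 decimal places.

140.718°E

Signed shortest Δλ from +110.428° to +171.008° is +60.580°.
Midpoint longitude = +110.428° + (+60.580°)/2 = +110.428° + 30.290° = +140.718°.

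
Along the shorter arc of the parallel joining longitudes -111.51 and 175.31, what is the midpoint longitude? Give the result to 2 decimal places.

-148.10°

Signed shortest Δλ from -111.51° to +175.31° is -73.18°.
Midpoint longitude = -111.51° + (-73.18°)/2 = -111.51° − 36.59° = -148.10°.
(The naïve average (-111.51 + +175.31)/2 = 31.9° is on the wrong side of the globe.)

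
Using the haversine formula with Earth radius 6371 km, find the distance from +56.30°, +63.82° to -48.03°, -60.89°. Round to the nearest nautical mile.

8771 nmi

Δλ = -60.89 − 63.82 = -124.71°.
Δφ = -48.03 − 56.30 = -104.33°.
a = sin²(Δφ/2) + cos φ₁ · cos φ₂ · sin²(Δλ/2) = 0.914918.
c = 2·atan2(√a, √(1−a)) = 2.54961 rad → d = 6371·c ≈ 16243.57 km ≈ 8770.83 nmi.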